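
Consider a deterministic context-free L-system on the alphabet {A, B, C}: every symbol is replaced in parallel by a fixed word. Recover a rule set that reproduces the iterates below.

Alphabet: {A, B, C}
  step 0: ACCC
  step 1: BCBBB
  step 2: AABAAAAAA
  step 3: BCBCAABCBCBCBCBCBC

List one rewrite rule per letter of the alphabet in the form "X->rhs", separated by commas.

A->BC, B->AA, C->B

  step 2 ⇒ step 3: AABAAAAAA ⇒ BC·BC·AA·BC·BC·BC·BC·BC·BC
    A ↦ BC
    B ↦ AA
  step 0 ⇒ step 1: ACCC ⇒ BC·B·B·B
    C ↦ B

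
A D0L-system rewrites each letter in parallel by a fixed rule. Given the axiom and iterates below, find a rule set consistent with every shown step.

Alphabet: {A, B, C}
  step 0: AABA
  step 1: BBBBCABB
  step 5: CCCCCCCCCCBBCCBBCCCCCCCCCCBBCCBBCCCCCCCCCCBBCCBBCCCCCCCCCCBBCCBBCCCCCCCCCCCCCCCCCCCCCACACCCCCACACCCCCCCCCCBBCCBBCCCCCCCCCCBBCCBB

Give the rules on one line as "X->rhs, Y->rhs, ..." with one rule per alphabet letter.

  step 0 ⇒ step 1: AABA ⇒ BB·BB·CA·BB
    A ↦ BB
    B ↦ CA
    C ↦ CC  (constrained at step 1)

A->BB, B->CA, C->CC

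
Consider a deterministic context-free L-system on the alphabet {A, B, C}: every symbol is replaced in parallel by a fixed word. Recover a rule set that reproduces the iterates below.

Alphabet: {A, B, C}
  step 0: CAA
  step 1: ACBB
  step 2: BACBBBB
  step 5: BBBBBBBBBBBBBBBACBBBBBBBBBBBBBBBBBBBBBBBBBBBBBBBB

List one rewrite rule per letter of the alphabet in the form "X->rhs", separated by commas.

A->B, B->BB, C->AC

  step 1 ⇒ step 2: ACBB ⇒ B·AC·BB·BB
    A ↦ B
    B ↦ BB
    C ↦ AC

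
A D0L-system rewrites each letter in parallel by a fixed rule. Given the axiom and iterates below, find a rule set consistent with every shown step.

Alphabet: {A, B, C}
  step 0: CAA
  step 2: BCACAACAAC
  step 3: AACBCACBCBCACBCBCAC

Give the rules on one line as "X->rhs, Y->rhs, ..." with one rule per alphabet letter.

A->BC, B->A, C->AC

  step 2 ⇒ step 3: BCACAACAAC ⇒ A·AC·BC·AC·BC·BC·AC·BC·BC·AC
    A ↦ BC
    B ↦ A
    C ↦ AC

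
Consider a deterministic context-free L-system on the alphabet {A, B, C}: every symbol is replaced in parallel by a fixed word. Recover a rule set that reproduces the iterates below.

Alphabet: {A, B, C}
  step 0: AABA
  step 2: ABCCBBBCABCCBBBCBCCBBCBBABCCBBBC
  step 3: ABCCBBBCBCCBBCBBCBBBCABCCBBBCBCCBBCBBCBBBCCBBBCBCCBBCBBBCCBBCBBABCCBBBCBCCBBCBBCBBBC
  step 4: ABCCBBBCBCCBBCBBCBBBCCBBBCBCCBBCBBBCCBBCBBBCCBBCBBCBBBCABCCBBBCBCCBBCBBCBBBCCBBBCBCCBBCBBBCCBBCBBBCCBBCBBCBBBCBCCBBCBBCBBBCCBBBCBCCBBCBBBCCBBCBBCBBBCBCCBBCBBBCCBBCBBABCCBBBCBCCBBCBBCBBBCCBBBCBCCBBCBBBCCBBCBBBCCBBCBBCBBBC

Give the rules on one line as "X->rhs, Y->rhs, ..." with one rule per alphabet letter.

A->ABC, B->CBB, C->BC

  step 3 ⇒ step 4: ABCCBBBCBCCBBCBBCBBBCABCCBBBCBCCBBCBBCBBBCCBBBCBCCBBCBBBCCBBCBBABCCBBBCBCCBBCBBCBBBC ⇒ ABC·CBB·BC·BC·CBB·CBB·CBB·BC·CBB·BC·BC·CBB·CBB·BC·CBB·CBB·BC·CBB·CBB·CBB·BC·ABC·CBB·BC·BC·CBB·CBB·CBB·BC·CBB·BC·BC·CBB·CBB·BC·CBB·CBB·BC·CBB·CBB·CBB·BC·BC·CBB·CBB·CBB·BC·CBB·BC·BC·CBB·CBB·BC·CBB·CBB·CBB·BC·BC·CBB·CBB·BC·CBB·CBB·ABC·CBB·BC·BC·CBB·CBB·CBB·BC·CBB·BC·BC·CBB·CBB·BC·CBB·CBB·BC·CBB·CBB·CBB·BC
    A ↦ ABC
    B ↦ CBB
    C ↦ BC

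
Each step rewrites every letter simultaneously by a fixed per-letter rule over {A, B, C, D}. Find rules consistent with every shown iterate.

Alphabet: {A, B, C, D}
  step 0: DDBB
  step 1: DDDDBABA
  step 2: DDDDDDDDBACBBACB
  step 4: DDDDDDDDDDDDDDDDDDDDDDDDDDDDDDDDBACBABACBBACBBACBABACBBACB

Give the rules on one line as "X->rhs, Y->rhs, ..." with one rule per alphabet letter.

  step 1 ⇒ step 2: DDDDBABA ⇒ DD·DD·DD·DD·BA·CB·BA·CB
    A ↦ CB
    B ↦ BA
    D ↦ DD
    C ↦ A  (constrained at step 2)

A->CB, B->BA, C->A, D->DD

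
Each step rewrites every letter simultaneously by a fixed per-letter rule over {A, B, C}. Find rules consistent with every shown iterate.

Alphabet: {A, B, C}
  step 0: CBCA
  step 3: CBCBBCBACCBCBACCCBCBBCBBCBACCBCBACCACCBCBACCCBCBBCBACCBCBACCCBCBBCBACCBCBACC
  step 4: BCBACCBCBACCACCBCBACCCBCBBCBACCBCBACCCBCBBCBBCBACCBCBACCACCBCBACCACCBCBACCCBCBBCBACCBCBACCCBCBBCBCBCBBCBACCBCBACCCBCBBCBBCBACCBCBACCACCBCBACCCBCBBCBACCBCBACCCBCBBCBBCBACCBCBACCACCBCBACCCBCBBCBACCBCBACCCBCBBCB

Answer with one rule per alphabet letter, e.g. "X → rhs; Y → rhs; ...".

  step 3 ⇒ step 4: CBCBBCBACCBCBACCCBCBBCBBCBACCBCBACCACCBCBACCCBCBBCBACCBCBACCCBCBBCBACCBCBACC ⇒ BCB·ACC·BCB·ACC·ACC·BCB·ACC·C·BCB·BCB·ACC·BCB·ACC·C·BCB·BCB·BCB·ACC·BCB·ACC·ACC·BCB·ACC·ACC·BCB·ACC·C·BCB·BCB·ACC·BCB·ACC·C·BCB·BCB·C·BCB·BCB·ACC·BCB·ACC·C·BCB·BCB·BCB·ACC·BCB·ACC·ACC·BCB·ACC·C·BCB·BCB·ACC·BCB·ACC·C·BCB·BCB·BCB·ACC·BCB·ACC·ACC·BCB·ACC·C·BCB·BCB·ACC·BCB·ACC·C·BCB·BCB
    A ↦ C
    B ↦ ACC
    C ↦ BCB

A->C, B->ACC, C->BCB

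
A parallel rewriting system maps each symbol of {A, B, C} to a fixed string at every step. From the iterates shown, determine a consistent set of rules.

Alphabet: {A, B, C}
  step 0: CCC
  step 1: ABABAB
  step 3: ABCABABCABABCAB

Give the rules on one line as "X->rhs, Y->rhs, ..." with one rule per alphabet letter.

A->C, B->AB, C->AB

  step 0 ⇒ step 1: CCC ⇒ AB·AB·AB
    C ↦ AB
    A ↦ C  (constrained at step 1)
    B ↦ AB  (constrained at step 1)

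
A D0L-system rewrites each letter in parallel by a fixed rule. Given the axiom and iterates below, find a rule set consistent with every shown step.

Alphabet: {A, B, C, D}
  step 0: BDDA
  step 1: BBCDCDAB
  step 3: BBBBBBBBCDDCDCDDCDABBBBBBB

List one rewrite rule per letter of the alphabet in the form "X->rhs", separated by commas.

  step 0 ⇒ step 1: BDDA ⇒ BB·CD·CD·AB
    A ↦ AB
    B ↦ BB
    D ↦ CD
    C ↦ D  (constrained at step 1)

A->AB, B->BB, C->D, D->CD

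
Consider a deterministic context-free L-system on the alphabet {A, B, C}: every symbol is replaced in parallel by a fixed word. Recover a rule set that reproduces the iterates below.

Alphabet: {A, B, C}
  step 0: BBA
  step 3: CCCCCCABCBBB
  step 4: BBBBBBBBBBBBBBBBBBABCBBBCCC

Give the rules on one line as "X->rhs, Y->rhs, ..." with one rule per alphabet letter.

  step 3 ⇒ step 4: CCCCCCABCBBB ⇒ BBB·BBB·BBB·BBB·BBB·BBB·AB·C·BBB·C·C·C
    A ↦ AB
    B ↦ C
    C ↦ BBB

A->AB, B->C, C->BBB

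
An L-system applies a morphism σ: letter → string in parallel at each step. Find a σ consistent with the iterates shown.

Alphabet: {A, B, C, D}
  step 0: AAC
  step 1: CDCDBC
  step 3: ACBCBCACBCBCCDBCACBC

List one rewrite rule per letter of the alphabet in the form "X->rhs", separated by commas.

A->CD, B->AC, C->BC, D->C

  step 0 ⇒ step 1: AAC ⇒ CD·CD·BC
    A ↦ CD
    C ↦ BC
    B ↦ AC  (constrained at step 1)
    D ↦ C  (constrained at step 1)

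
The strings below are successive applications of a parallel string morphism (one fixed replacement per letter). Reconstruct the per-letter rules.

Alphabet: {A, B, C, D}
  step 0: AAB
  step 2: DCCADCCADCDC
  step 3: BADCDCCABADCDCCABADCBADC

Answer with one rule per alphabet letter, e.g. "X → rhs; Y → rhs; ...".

A->CA, B->CC, C->DC, D->BA

  step 2 ⇒ step 3: DCCADCCADCDC ⇒ BA·DC·DC·CA·BA·DC·DC·CA·BA·DC·BA·DC
    A ↦ CA
    C ↦ DC
    D ↦ BA
    B ↦ CC  (constrained at step 0)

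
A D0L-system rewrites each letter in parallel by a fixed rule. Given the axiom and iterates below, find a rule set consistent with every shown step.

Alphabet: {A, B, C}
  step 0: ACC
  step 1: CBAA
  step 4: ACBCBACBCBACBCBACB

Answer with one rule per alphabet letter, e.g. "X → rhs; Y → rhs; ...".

  step 0 ⇒ step 1: ACC ⇒ CB·A·A
    A ↦ CB
    C ↦ A
    B ↦ CB  (constrained at step 1)

A->CB, B->CB, C->A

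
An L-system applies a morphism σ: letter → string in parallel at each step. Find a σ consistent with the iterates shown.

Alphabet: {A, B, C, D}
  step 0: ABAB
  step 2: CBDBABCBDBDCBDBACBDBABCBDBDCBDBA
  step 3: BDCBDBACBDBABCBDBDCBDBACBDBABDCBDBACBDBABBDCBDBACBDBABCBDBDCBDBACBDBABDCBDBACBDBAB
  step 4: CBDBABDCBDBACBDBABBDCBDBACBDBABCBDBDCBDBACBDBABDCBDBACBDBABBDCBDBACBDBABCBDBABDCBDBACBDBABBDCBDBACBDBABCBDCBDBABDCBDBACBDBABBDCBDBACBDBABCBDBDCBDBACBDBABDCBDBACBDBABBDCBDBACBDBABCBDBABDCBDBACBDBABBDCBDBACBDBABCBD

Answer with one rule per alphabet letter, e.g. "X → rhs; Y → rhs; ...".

A->BAB, B->CBD, C->BD, D->BA

  step 3 ⇒ step 4: BDCBDBACBDBABCBDBDCBDBACBDBABDCBDBACBDBABBDCBDBACBDBABCBDBDCBDBACBDBABDCBDBACBDBAB ⇒ CBD·BA·BD·CBD·BA·CBD·BAB·BD·CBD·BA·CBD·BAB·CBD·BD·CBD·BA·CBD·BA·BD·CBD·BA·CBD·BAB·BD·CBD·BA·CBD·BAB·CBD·BA·BD·CBD·BA·CBD·BAB·BD·CBD·BA·CBD·BAB·CBD·CBD·BA·BD·CBD·BA·CBD·BAB·BD·CBD·BA·CBD·BAB·CBD·BD·CBD·BA·CBD·BA·BD·CBD·BA·CBD·BAB·BD·CBD·BA·CBD·BAB·CBD·BA·BD·CBD·BA·CBD·BAB·BD·CBD·BA·CBD·BAB·CBD
    A ↦ BAB
    B ↦ CBD
    C ↦ BD
    D ↦ BA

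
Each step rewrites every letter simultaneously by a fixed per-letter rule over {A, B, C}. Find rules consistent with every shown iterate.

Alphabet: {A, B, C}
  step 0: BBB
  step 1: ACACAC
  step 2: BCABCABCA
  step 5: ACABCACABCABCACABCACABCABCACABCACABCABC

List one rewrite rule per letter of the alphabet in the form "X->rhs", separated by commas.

A->BC, B->AC, C->A

  step 1 ⇒ step 2: ACACAC ⇒ BC·A·BC·A·BC·A
    A ↦ BC
    C ↦ A
  step 0 ⇒ step 1: BBB ⇒ AC·AC·AC
    B ↦ AC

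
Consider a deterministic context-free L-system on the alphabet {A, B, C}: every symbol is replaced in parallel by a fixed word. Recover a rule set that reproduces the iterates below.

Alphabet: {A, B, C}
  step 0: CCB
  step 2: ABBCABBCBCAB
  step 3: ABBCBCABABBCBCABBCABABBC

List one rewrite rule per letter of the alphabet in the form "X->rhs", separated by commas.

A->AB, B->BC, C->AB

  step 2 ⇒ step 3: ABBCABBCBCAB ⇒ AB·BC·BC·AB·AB·BC·BC·AB·BC·AB·AB·BC
    A ↦ AB
    B ↦ BC
    C ↦ AB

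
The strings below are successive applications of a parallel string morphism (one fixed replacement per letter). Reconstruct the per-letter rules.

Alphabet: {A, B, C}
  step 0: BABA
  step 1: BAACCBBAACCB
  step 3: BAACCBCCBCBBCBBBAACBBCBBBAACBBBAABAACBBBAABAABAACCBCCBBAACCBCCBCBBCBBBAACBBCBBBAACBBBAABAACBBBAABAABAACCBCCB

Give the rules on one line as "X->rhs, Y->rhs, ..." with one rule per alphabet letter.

A->CCB, B->BAA, C->CBB

  step 0 ⇒ step 1: BABA ⇒ BAA·CCB·BAA·CCB
    A ↦ CCB
    B ↦ BAA
    C ↦ CBB  (constrained at step 1)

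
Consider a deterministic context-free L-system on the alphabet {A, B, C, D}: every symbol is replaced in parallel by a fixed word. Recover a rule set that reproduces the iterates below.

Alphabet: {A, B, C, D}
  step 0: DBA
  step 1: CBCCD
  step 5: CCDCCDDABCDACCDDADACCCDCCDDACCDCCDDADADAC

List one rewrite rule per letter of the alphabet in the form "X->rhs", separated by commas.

A->CD, B->BC, C->DA, D->C

  step 0 ⇒ step 1: DBA ⇒ C·BC·CD
    A ↦ CD
    B ↦ BC
    D ↦ C
    C ↦ DA  (constrained at step 1)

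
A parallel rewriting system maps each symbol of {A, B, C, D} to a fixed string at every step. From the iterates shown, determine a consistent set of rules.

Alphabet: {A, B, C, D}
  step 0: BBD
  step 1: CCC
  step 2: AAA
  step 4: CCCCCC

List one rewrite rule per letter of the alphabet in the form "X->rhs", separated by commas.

  step 1 ⇒ step 2: CCC ⇒ A·A·A
    C ↦ A
    A ↦ BD  (constrained at step 2)
  step 0 ⇒ step 1: BBD ⇒ C·C·C
    B ↦ C
  step 0 ⇒ step 1: BBD ⇒ C·C·C
    D ↦ C

A->BD, B->C, C->A, D->C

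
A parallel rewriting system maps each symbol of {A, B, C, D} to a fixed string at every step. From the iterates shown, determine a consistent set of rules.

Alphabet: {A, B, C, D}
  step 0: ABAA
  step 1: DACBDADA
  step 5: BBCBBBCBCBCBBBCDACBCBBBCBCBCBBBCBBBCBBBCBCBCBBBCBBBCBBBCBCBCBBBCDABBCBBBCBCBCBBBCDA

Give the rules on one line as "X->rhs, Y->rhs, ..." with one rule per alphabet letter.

  step 0 ⇒ step 1: ABAA ⇒ DA·CB·DA·DA
    A ↦ DA
    B ↦ CB
    C ↦ BB  (constrained at step 1)
    D ↦ C  (constrained at step 1)

A->DA, B->CB, C->BB, D->C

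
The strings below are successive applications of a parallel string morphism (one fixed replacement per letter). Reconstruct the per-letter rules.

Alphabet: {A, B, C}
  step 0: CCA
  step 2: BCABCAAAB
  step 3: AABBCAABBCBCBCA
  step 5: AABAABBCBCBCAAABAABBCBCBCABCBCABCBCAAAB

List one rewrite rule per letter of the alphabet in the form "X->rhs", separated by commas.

  step 2 ⇒ step 3: BCABCAAAB ⇒ A·AB·BC·A·AB·BC·BC·BC·A
    A ↦ BC
    B ↦ A
    C ↦ AB

A->BC, B->A, C->AB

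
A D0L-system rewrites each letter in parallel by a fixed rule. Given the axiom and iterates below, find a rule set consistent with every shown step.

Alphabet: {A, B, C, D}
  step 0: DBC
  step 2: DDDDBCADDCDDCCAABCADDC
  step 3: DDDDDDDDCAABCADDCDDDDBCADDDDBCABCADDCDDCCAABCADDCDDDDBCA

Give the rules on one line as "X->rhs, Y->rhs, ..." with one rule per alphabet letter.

  step 2 ⇒ step 3: DDDDBCADDCDDCCAABCADDC ⇒ DD·DD·DD·DD·CAA·BCA·DDC·DD·DD·BCA·DD·DD·BCA·BCA·DDC·DDC·CAA·BCA·DDC·DD·DD·BCA
    A ↦ DDC
    B ↦ CAA
    C ↦ BCA
    D ↦ DD

A->DDC, B->CAA, C->BCA, D->DD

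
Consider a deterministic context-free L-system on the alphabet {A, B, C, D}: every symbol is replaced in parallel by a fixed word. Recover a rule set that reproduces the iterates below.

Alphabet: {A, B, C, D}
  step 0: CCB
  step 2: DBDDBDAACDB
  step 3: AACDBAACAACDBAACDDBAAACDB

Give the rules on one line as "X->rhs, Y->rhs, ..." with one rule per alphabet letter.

  step 2 ⇒ step 3: DBDDBDAACDB ⇒ AAC·DB·AAC·AAC·DB·AAC·D·D·BA·AAC·DB
    A ↦ D
    B ↦ DB
    C ↦ BA
    D ↦ AAC

A->D, B->DB, C->BA, D->AAC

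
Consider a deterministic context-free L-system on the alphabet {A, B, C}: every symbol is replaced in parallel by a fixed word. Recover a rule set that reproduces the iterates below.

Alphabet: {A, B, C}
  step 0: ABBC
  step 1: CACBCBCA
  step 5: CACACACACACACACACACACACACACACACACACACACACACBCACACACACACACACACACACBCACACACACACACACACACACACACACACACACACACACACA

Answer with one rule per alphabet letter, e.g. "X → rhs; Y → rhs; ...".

A->CAC, B->BC, C->A

  step 0 ⇒ step 1: ABBC ⇒ CAC·BC·BC·A
    A ↦ CAC
    B ↦ BC
    C ↦ A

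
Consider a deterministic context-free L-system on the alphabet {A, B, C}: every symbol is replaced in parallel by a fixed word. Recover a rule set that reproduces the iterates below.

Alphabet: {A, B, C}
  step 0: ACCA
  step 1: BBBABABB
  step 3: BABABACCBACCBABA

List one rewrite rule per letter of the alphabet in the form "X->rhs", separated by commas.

A->BB, B->C, C->BA

  step 0 ⇒ step 1: ACCA ⇒ BB·BA·BA·BB
    A ↦ BB
    C ↦ BA
    B ↦ C  (constrained at step 1)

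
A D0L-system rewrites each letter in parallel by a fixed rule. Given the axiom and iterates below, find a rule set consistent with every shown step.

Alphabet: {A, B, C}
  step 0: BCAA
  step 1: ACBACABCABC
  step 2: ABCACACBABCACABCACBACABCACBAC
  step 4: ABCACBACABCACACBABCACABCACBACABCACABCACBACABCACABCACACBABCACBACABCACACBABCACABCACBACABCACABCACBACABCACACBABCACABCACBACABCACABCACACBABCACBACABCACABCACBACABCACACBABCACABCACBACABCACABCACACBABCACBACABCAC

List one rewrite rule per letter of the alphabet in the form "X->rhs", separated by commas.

  step 1 ⇒ step 2: ACBACABCABC ⇒ ABC·AC·ACB·ABC·AC·ABC·ACB·AC·ABC·ACB·AC
    A ↦ ABC
    B ↦ ACB
    C ↦ AC

A->ABC, B->ACB, C->AC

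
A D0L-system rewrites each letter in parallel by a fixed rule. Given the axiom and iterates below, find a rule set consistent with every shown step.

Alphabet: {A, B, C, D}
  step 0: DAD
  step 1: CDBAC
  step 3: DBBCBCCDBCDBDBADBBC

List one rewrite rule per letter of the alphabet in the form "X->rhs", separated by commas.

A->DBA, B->DB, C->BC, D->C

  step 0 ⇒ step 1: DAD ⇒ C·DBA·C
    A ↦ DBA
    D ↦ C
    B ↦ DB  (constrained at step 1)
    C ↦ BC  (constrained at step 1)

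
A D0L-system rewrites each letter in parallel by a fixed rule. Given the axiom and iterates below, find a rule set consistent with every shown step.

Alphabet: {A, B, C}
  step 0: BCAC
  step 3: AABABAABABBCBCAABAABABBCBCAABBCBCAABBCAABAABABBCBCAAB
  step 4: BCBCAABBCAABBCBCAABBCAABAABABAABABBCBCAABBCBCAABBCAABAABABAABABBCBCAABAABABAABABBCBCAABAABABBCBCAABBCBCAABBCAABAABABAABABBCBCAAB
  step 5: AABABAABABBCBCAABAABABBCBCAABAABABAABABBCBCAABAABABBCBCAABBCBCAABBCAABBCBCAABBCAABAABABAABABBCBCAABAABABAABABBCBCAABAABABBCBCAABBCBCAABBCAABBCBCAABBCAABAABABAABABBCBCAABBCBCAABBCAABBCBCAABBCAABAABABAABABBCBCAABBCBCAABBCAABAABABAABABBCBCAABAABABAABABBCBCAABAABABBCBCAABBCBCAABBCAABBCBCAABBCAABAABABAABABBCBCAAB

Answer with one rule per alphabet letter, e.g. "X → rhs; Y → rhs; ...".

  step 4 ⇒ step 5: BCBCAABBCAABBCBCAABBCAABAABABAABABBCBCAABBCBCAABBCAABAABABAABABBCBCAABAABABAABABBCBCAABAABABBCBCAABBCBCAABBCAABAABABAABABBCBCAAB ⇒ AAB·AB·AAB·AB·BC·BC·AAB·AAB·AB·BC·BC·AAB·AAB·AB·AAB·AB·BC·BC·AAB·AAB·AB·BC·BC·AAB·BC·BC·AAB·BC·AAB·BC·BC·AAB·BC·AAB·AAB·AB·AAB·AB·BC·BC·AAB·AAB·AB·AAB·AB·BC·BC·AAB·AAB·AB·BC·BC·AAB·BC·BC·AAB·BC·AAB·BC·BC·AAB·BC·AAB·AAB·AB·AAB·AB·BC·BC·AAB·BC·BC·AAB·BC·AAB·BC·BC·AAB·BC·AAB·AAB·AB·AAB·AB·BC·BC·AAB·BC·BC·AAB·BC·AAB·AAB·AB·AAB·AB·BC·BC·AAB·AAB·AB·AAB·AB·BC·BC·AAB·AAB·AB·BC·BC·AAB·BC·BC·AAB·BC·AAB·BC·BC·AAB·BC·AAB·AAB·AB·AAB·AB·BC·BC·AAB
    A ↦ BC
    B ↦ AAB
    C ↦ AB

A->BC, B->AAB, C->AB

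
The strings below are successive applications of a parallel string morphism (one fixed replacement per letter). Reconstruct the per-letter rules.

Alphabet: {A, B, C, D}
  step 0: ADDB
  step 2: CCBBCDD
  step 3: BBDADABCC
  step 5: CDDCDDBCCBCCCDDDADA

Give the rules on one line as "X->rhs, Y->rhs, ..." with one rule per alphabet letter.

A->DD, B->DA, C->B, D->C

  step 2 ⇒ step 3: CCBBCDD ⇒ B·B·DA·DA·B·C·C
    B ↦ DA
    C ↦ B
    D ↦ C
    A ↦ DD  (constrained at step 0)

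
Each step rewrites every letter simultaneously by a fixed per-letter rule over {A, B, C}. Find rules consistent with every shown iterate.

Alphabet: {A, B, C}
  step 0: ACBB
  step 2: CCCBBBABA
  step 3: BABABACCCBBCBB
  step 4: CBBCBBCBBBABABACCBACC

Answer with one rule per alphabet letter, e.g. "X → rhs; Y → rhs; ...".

A->BB, B->C, C->BA

  step 3 ⇒ step 4: BABABACCCBBCBB ⇒ C·BB·C·BB·C·BB·BA·BA·BA·C·C·BA·C·C
    A ↦ BB
    B ↦ C
    C ↦ BA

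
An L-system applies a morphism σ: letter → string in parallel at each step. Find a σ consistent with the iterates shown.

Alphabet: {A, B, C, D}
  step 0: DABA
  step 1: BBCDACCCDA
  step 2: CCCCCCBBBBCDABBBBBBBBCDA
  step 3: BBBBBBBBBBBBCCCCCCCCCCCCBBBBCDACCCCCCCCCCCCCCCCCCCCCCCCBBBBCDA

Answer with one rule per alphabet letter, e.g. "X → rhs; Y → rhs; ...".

  step 2 ⇒ step 3: CCCCCCBBBBCDABBBBBBBBCDA ⇒ BB·BB·BB·BB·BB·BB·CCC·CCC·CCC·CCC·BB·BBC·DA·CCC·CCC·CCC·CCC·CCC·CCC·CCC·CCC·BB·BBC·DA
    A ↦ DA
    B ↦ CCC
    C ↦ BB
    D ↦ BBC

A->DA, B->CCC, C->BB, D->BBC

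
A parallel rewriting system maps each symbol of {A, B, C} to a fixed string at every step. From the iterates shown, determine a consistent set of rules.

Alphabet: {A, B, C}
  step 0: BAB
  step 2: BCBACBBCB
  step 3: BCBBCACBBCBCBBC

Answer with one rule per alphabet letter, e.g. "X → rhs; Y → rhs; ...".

A->AC, B->BC, C->B

  step 2 ⇒ step 3: BCBACBBCB ⇒ BC·B·BC·AC·B·BC·BC·B·BC
    A ↦ AC
    B ↦ BC
    C ↦ B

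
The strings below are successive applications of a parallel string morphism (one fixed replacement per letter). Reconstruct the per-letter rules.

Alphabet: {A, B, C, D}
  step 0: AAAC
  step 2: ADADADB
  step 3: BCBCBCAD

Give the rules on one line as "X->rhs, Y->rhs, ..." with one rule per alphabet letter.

  step 2 ⇒ step 3: ADADADB ⇒ B·C·B·C·B·C·AD
    A ↦ B
    B ↦ AD
    D ↦ C
    C ↦ A  (constrained at step 0)

A->B, B->AD, C->A, D->C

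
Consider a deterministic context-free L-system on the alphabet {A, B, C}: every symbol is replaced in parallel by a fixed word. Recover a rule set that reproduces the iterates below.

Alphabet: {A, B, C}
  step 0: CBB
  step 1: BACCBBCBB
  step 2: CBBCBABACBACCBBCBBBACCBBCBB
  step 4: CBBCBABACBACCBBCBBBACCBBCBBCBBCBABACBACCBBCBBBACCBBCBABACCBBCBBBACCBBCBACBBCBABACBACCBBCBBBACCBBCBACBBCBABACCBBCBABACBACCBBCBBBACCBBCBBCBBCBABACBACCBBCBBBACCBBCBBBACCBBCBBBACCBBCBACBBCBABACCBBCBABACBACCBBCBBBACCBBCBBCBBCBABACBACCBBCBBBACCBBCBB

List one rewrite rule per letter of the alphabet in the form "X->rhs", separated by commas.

A->CBA, B->CBB, C->BAC

  step 1 ⇒ step 2: BACCBBCBB ⇒ CBB·CBA·BAC·BAC·CBB·CBB·BAC·CBB·CBB
    A ↦ CBA
    B ↦ CBB
    C ↦ BAC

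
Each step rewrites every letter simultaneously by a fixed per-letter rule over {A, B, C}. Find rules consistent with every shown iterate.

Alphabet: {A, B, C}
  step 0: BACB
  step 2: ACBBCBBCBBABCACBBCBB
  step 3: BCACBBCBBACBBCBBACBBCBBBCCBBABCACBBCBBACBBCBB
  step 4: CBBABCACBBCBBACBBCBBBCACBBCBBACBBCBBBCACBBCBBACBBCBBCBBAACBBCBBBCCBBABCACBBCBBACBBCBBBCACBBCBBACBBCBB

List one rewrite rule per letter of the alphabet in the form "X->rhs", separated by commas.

  step 3 ⇒ step 4: BCACBBCBBACBBCBBACBBCBBBCCBBABCACBBCBBACBBCBB ⇒ CBB·A·BC·A·CBB·CBB·A·CBB·CBB·BC·A·CBB·CBB·A·CBB·CBB·BC·A·CBB·CBB·A·CBB·CBB·CBB·A·A·CBB·CBB·BC·CBB·A·BC·A·CBB·CBB·A·CBB·CBB·BC·A·CBB·CBB·A·CBB·CBB
    A ↦ BC
    B ↦ CBB
    C ↦ A

A->BC, B->CBB, C->A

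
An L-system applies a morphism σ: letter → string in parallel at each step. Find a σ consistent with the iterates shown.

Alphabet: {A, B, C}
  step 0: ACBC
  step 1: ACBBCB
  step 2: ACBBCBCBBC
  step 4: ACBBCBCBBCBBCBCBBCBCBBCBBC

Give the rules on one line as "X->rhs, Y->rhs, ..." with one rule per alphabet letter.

A->AC, B->BC, C->B

  step 1 ⇒ step 2: ACBBCB ⇒ AC·B·BC·BC·B·BC
    A ↦ AC
    B ↦ BC
    C ↦ B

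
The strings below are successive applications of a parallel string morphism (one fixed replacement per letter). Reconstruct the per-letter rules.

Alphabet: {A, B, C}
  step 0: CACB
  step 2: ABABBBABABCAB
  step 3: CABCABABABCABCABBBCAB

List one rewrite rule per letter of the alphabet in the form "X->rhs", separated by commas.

A->C, B->AB, C->BB

  step 2 ⇒ step 3: ABABBBABABCAB ⇒ C·AB·C·AB·AB·AB·C·AB·C·AB·BB·C·AB
    A ↦ C
    B ↦ AB
    C ↦ BB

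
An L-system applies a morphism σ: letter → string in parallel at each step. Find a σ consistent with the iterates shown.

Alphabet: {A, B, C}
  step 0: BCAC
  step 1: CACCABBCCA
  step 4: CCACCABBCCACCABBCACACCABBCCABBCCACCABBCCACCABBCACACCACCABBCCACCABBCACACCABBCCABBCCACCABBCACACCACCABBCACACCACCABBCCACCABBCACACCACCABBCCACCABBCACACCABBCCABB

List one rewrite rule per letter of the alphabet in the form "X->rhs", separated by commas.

A->BB, B->CA, C->CCA

  step 0 ⇒ step 1: BCAC ⇒ CA·CCA·BB·CCA
    A ↦ BB
    B ↦ CA
    C ↦ CCA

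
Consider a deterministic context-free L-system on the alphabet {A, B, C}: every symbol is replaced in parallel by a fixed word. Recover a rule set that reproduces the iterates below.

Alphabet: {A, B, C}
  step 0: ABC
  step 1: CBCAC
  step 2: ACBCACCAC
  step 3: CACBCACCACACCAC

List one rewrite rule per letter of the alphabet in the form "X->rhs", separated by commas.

  step 2 ⇒ step 3: ACBCACCAC ⇒ C·AC·BC·AC·C·AC·AC·C·AC
    A ↦ C
    B ↦ BC
    C ↦ AC

A->C, B->BC, C->AC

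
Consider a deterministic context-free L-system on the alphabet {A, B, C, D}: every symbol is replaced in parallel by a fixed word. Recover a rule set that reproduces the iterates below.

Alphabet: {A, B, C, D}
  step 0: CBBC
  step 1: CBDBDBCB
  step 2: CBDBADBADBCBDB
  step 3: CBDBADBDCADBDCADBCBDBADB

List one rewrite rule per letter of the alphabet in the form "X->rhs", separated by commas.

A->DC, B->DB, C->CB, D->A

  step 2 ⇒ step 3: CBDBADBADBCBDB ⇒ CB·DB·A·DB·DC·A·DB·DC·A·DB·CB·DB·A·DB
    A ↦ DC
    B ↦ DB
    C ↦ CB
    D ↦ A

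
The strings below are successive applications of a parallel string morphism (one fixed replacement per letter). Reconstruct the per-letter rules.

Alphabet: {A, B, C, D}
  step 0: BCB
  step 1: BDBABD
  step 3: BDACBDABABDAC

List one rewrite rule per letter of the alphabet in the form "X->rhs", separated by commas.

  step 0 ⇒ step 1: BCB ⇒ BD·BA·BD
    B ↦ BD
    C ↦ BA
    A ↦ C  (constrained at step 1)
    D ↦ A  (constrained at step 1)

A->C, B->BD, C->BA, D->A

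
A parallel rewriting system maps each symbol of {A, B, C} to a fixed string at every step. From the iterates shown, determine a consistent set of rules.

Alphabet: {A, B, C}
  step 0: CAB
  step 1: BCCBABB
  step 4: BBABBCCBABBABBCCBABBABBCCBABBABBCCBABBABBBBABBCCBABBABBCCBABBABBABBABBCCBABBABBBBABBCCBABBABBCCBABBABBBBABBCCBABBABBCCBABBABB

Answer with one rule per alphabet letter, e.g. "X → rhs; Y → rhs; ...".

A->CCB, B->ABB, C->B

  step 0 ⇒ step 1: CAB ⇒ B·CCB·ABB
    A ↦ CCB
    B ↦ ABB
    C ↦ B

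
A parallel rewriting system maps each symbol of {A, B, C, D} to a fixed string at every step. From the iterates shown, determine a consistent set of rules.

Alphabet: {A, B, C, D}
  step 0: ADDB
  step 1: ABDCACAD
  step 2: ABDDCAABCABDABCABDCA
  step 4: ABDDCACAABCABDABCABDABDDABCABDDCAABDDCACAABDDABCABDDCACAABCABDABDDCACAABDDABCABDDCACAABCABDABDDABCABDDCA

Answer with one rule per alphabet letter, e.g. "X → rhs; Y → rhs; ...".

A->ABD, B->D, C->ABC, D->CA

  step 1 ⇒ step 2: ABDCACAD ⇒ ABD·D·CA·ABC·ABD·ABC·ABD·CA
    A ↦ ABD
    B ↦ D
    C ↦ ABC
    D ↦ CA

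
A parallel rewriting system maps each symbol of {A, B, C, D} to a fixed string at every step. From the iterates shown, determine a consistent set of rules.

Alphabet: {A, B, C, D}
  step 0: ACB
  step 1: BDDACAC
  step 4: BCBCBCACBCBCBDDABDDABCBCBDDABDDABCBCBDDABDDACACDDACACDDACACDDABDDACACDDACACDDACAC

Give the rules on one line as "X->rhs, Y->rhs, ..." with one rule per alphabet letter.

A->B, B->CAC, C->DDA, D->BC

  step 0 ⇒ step 1: ACB ⇒ B·DDA·CAC
    A ↦ B
    B ↦ CAC
    C ↦ DDA
    D ↦ BC  (constrained at step 1)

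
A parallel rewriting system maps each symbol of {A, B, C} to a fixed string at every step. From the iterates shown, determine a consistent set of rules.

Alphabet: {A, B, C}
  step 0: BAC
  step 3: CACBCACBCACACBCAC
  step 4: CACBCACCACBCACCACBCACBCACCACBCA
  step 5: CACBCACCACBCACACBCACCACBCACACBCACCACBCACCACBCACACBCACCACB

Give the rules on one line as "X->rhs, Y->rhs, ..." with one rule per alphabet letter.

A->CB, B->C, C->CA

  step 4 ⇒ step 5: CACBCACCACBCACCACBCACBCACCACBCA ⇒ CA·CB·CA·C·CA·CB·CA·CA·CB·CA·C·CA·CB·CA·CA·CB·CA·C·CA·CB·CA·C·CA·CB·CA·CA·CB·CA·C·CA·CB
    A ↦ CB
    B ↦ C
    C ↦ CA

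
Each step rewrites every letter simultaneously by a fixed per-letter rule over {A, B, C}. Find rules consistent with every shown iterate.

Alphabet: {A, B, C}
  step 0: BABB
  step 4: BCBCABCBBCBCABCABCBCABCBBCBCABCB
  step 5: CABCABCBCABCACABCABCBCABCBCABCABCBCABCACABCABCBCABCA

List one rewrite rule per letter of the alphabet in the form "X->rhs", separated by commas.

A->CB, B->CA, C->B

  step 4 ⇒ step 5: BCBCABCBBCBCABCABCBCABCBBCBCABCB ⇒ CA·B·CA·B·CB·CA·B·CA·CA·B·CA·B·CB·CA·B·CB·CA·B·CA·B·CB·CA·B·CA·CA·B·CA·B·CB·CA·B·CA
    A ↦ CB
    B ↦ CA
    C ↦ B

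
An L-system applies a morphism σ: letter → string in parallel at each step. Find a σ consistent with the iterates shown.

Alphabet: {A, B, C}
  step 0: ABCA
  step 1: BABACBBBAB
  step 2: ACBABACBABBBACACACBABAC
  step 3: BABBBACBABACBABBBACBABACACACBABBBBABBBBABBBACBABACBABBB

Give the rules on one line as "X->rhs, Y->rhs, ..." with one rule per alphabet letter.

A->BAB, B->AC, C->BB

  step 2 ⇒ step 3: ACBABACBABBBACACACBABAC ⇒ BAB·BB·AC·BAB·AC·BAB·BB·AC·BAB·AC·AC·AC·BAB·BB·BAB·BB·BAB·BB·AC·BAB·AC·BAB·BB
    A ↦ BAB
    B ↦ AC
    C ↦ BB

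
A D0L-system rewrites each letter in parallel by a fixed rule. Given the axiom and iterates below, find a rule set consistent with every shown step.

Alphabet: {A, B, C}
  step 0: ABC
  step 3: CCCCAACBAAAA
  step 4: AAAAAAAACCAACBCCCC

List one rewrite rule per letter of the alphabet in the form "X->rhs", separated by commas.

  step 3 ⇒ step 4: CCCCAACBAAAA ⇒ AA·AA·AA·AA·C·C·AA·CB·C·C·C·C
    A ↦ C
    B ↦ CB
    C ↦ AA

A->C, B->CB, C->AA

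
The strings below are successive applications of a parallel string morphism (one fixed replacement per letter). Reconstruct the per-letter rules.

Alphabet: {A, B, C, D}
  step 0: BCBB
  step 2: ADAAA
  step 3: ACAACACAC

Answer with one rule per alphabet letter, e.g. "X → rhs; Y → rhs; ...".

A->AC, B->D, C->BD, D->A

  step 2 ⇒ step 3: ADAAA ⇒ AC·A·AC·AC·AC
    A ↦ AC
    D ↦ A
    B ↦ D  (constrained at step 0)
    C ↦ BD  (constrained at step 0)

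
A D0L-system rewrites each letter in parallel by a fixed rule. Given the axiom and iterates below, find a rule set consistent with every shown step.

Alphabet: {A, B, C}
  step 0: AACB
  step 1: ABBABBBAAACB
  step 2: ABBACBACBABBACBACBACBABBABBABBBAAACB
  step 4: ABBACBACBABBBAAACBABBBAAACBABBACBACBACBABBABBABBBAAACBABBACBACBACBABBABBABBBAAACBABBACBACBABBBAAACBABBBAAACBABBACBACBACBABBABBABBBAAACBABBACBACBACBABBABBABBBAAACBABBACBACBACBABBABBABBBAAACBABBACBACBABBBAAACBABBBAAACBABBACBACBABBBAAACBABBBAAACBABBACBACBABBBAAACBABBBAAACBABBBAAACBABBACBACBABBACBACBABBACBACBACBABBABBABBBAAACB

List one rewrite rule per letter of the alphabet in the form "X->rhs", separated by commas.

A->ABB, B->ACB, C->BAA

  step 1 ⇒ step 2: ABBABBBAAACB ⇒ ABB·ACB·ACB·ABB·ACB·ACB·ACB·ABB·ABB·ABB·BAA·ACB
    A ↦ ABB
    B ↦ ACB
    C ↦ BAA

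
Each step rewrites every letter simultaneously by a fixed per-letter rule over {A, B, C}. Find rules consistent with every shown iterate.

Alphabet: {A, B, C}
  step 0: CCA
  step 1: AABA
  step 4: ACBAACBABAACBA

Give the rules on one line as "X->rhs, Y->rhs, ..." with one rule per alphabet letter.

  step 0 ⇒ step 1: CCA ⇒ A·A·BA
    A ↦ BA
    C ↦ A
    B ↦ C  (constrained at step 1)

A->BA, B->C, C->A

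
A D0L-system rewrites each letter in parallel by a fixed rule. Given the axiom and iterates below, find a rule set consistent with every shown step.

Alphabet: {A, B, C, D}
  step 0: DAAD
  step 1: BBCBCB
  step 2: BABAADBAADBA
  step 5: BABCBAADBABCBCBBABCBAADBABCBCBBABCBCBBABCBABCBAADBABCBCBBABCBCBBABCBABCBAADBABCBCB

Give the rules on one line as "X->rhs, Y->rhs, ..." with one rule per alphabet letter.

  step 1 ⇒ step 2: BBCBCB ⇒ BA·BA·AD·BA·AD·BA
    B ↦ BA
    C ↦ AD
  step 0 ⇒ step 1: DAAD ⇒ B·BC·BC·B
    A ↦ BC
  step 0 ⇒ step 1: DAAD ⇒ B·BC·BC·B
    D ↦ B

A->BC, B->BA, C->AD, D->B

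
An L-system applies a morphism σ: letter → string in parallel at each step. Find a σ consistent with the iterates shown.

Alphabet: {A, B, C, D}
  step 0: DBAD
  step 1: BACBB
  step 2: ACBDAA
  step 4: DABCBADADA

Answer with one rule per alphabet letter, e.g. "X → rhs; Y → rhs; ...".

A->CB, B->A, C->D, D->B

  step 1 ⇒ step 2: BACBB ⇒ A·CB·D·A·A
    A ↦ CB
    B ↦ A
    C ↦ D
  step 0 ⇒ step 1: DBAD ⇒ B·A·CB·B
    D ↦ B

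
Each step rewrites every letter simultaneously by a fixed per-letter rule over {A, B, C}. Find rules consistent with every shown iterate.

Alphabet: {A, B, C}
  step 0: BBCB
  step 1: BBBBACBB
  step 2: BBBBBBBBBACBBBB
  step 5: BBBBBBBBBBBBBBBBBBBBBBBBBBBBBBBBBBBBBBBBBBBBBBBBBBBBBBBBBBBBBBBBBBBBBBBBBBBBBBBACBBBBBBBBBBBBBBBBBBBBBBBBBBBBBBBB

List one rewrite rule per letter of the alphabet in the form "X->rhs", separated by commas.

A->B, B->BB, C->AC

  step 1 ⇒ step 2: BBBBACBB ⇒ BB·BB·BB·BB·B·AC·BB·BB
    A ↦ B
    B ↦ BB
    C ↦ AC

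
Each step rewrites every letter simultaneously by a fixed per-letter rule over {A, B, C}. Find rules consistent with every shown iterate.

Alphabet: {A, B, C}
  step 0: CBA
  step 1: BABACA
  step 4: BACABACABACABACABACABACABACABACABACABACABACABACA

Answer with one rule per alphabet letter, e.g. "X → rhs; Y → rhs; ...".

  step 0 ⇒ step 1: CBA ⇒ BA·BA·CA
    A ↦ CA
    B ↦ BA
    C ↦ BA

A->CA, B->BA, C->BA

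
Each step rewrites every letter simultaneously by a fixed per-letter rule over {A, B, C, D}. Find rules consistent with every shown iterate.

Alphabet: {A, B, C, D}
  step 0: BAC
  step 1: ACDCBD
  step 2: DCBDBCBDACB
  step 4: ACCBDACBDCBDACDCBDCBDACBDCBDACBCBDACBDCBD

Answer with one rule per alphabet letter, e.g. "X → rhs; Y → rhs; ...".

  step 1 ⇒ step 2: ACDCBD ⇒ D·CBD·B·CBD·AC·B
    A ↦ D
    B ↦ AC
    C ↦ CBD
    D ↦ B

A->D, B->AC, C->CBD, D->B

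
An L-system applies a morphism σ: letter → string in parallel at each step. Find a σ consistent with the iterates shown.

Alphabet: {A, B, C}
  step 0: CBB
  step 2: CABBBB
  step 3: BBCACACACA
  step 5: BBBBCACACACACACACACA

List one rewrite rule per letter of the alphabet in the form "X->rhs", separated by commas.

A->B, B->CA, C->B

  step 2 ⇒ step 3: CABBBB ⇒ B·B·CA·CA·CA·CA
    A ↦ B
    B ↦ CA
    C ↦ B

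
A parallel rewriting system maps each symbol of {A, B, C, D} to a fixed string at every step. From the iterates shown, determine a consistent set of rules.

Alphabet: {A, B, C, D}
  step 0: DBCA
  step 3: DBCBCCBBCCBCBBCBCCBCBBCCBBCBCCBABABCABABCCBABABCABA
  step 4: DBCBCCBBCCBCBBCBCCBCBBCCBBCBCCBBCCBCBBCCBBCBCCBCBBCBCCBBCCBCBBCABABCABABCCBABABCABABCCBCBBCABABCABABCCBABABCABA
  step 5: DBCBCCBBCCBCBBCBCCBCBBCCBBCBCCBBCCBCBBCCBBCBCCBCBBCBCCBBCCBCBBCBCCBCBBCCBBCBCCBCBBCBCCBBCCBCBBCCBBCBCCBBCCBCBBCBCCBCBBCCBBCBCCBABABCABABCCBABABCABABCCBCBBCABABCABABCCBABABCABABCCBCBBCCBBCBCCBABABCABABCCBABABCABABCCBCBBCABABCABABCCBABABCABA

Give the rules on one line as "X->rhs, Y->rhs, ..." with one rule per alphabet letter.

A->ABA, B->BC, C->CB, D->DBC

  step 4 ⇒ step 5: DBCBCCBBCCBCBBCBCCBCBBCCBBCBCCBBCCBCBBCCBBCBCCBCBBCBCCBBCCBCBBCABABCABABCCBABABCABABCCBCBBCABABCABABCCBABABCABA ⇒ DBC·BC·CB·BC·CB·CB·BC·BC·CB·CB·BC·CB·BC·BC·CB·BC·CB·CB·BC·CB·BC·BC·CB·CB·BC·BC·CB·BC·CB·CB·BC·BC·CB·CB·BC·CB·BC·BC·CB·CB·BC·BC·CB·BC·CB·CB·BC·CB·BC·BC·CB·BC·CB·CB·BC·BC·CB·CB·BC·CB·BC·BC·CB·ABA·BC·ABA·BC·CB·ABA·BC·ABA·BC·CB·CB·BC·ABA·BC·ABA·BC·CB·ABA·BC·ABA·BC·CB·CB·BC·CB·BC·BC·CB·ABA·BC·ABA·BC·CB·ABA·BC·ABA·BC·CB·CB·BC·ABA·BC·ABA·BC·CB·ABA·BC·ABA
    A ↦ ABA
    B ↦ BC
    C ↦ CB
    D ↦ DBC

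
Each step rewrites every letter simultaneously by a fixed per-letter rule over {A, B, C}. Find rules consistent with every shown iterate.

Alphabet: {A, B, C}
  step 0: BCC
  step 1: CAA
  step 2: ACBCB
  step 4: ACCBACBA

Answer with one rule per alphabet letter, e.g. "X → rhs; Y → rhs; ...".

  step 1 ⇒ step 2: CAA ⇒ A·CB·CB
    A ↦ CB
    C ↦ A
  step 0 ⇒ step 1: BCC ⇒ C·A·A
    B ↦ C

A->CB, B->C, C->A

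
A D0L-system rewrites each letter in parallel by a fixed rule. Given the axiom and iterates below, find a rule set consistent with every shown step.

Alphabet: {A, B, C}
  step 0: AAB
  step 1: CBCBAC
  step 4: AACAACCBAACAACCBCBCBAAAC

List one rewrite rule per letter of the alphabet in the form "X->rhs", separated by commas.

  step 0 ⇒ step 1: AAB ⇒ CB·CB·AC
    A ↦ CB
    B ↦ AC
    C ↦ A  (constrained at step 1)

A->CB, B->AC, C->A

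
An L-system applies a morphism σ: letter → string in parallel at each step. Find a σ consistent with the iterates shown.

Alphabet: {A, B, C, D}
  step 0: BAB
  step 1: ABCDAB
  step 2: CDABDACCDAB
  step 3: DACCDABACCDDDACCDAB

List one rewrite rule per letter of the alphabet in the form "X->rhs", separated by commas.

  step 2 ⇒ step 3: CDABDACCDAB ⇒ D·AC·CD·AB·AC·CD·D·D·AC·CD·AB
    A ↦ CD
    B ↦ AB
    C ↦ D
    D ↦ AC

A->CD, B->AB, C->D, D->AC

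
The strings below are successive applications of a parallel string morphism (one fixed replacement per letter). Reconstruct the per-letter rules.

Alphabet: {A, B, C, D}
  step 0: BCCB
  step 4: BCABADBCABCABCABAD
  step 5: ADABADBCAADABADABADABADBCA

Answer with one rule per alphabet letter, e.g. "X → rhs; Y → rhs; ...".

A->B, B->AD, C->A, D->CA

  step 4 ⇒ step 5: BCABADBCABCABCABAD ⇒ AD·A·B·AD·B·CA·AD·A·B·AD·A·B·AD·A·B·AD·B·CA
    A ↦ B
    B ↦ AD
    C ↦ A
    D ↦ CA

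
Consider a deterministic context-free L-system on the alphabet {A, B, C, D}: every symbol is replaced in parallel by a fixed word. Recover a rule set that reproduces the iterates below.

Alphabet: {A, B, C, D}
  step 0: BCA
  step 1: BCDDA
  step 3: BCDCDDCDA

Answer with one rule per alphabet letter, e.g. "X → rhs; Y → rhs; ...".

  step 0 ⇒ step 1: BCA ⇒ BC·D·DA
    A ↦ DA
    B ↦ BC
    C ↦ D
    D ↦ C  (constrained at step 1)

A->DA, B->BC, C->D, D->C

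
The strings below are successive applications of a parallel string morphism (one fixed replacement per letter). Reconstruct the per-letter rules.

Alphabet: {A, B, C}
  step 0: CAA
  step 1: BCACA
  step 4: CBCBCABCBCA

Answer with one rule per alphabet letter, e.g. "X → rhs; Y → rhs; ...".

A->CA, B->C, C->B

  step 0 ⇒ step 1: CAA ⇒ B·CA·CA
    A ↦ CA
    C ↦ B
    B ↦ C  (constrained at step 1)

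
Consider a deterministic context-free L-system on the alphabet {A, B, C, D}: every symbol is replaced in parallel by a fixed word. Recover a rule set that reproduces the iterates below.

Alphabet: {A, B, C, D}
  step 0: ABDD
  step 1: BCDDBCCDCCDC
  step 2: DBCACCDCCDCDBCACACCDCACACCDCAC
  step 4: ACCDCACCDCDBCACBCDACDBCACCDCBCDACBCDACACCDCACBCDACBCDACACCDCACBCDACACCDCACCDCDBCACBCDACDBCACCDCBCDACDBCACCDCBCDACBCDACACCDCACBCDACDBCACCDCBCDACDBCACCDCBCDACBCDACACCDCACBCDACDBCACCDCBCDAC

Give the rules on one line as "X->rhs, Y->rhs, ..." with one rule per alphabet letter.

A->BCD, B->DBC, C->AC, D->CDC

  step 1 ⇒ step 2: BCDDBCCDCCDC ⇒ DBC·AC·CDC·CDC·DBC·AC·AC·CDC·AC·AC·CDC·AC
    B ↦ DBC
    C ↦ AC
    D ↦ CDC
  step 0 ⇒ step 1: ABDD ⇒ BCD·DBC·CDC·CDC
    A ↦ BCD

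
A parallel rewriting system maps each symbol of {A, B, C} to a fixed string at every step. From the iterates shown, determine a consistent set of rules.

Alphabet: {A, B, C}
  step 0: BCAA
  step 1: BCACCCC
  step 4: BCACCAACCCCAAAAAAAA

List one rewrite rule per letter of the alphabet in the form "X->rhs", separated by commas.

A->CC, B->BC, C->A

  step 0 ⇒ step 1: BCAA ⇒ BC·A·CC·CC
    A ↦ CC
    B ↦ BC
    C ↦ A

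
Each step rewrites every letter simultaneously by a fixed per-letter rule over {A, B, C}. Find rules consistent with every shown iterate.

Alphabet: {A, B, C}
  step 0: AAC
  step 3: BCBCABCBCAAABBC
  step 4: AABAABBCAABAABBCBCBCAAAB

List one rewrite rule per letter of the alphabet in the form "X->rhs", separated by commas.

A->BC, B->A, C->AB

  step 3 ⇒ step 4: BCBCABCBCAAABBC ⇒ A·AB·A·AB·BC·A·AB·A·AB·BC·BC·BC·A·A·AB
    A ↦ BC
    B ↦ A
    C ↦ AB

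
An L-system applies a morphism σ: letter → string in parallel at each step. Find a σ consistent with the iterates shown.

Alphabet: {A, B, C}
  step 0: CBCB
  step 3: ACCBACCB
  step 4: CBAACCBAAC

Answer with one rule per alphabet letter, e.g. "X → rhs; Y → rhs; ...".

  step 3 ⇒ step 4: ACCBACCB ⇒ CB·A·A·C·CB·A·A·C
    A ↦ CB
    B ↦ C
    C ↦ A

A->CB, B->C, C->A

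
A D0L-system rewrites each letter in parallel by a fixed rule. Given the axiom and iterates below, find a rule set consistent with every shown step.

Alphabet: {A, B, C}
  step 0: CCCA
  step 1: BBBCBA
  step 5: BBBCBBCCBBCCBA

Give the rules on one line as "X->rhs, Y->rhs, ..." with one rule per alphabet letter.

  step 0 ⇒ step 1: CCCA ⇒ B·B·B·CBA
    A ↦ CBA
    C ↦ B
    B ↦ C  (constrained at step 1)

A->CBA, B->C, C->B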